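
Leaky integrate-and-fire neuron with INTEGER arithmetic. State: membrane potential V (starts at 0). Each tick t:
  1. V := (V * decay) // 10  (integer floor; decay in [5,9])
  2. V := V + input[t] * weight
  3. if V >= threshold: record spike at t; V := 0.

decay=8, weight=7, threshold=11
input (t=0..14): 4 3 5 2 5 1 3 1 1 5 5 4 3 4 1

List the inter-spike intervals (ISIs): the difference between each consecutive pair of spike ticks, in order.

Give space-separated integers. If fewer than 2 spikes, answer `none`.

Answer: 1 1 1 1 2 2 1 1 1 1 1

Derivation:
t=0: input=4 -> V=0 FIRE
t=1: input=3 -> V=0 FIRE
t=2: input=5 -> V=0 FIRE
t=3: input=2 -> V=0 FIRE
t=4: input=5 -> V=0 FIRE
t=5: input=1 -> V=7
t=6: input=3 -> V=0 FIRE
t=7: input=1 -> V=7
t=8: input=1 -> V=0 FIRE
t=9: input=5 -> V=0 FIRE
t=10: input=5 -> V=0 FIRE
t=11: input=4 -> V=0 FIRE
t=12: input=3 -> V=0 FIRE
t=13: input=4 -> V=0 FIRE
t=14: input=1 -> V=7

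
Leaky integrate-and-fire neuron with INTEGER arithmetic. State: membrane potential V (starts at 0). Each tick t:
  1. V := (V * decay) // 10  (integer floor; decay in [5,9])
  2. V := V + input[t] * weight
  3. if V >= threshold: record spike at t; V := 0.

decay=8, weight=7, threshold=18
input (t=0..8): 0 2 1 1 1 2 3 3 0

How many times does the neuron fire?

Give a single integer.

Answer: 4

Derivation:
t=0: input=0 -> V=0
t=1: input=2 -> V=14
t=2: input=1 -> V=0 FIRE
t=3: input=1 -> V=7
t=4: input=1 -> V=12
t=5: input=2 -> V=0 FIRE
t=6: input=3 -> V=0 FIRE
t=7: input=3 -> V=0 FIRE
t=8: input=0 -> V=0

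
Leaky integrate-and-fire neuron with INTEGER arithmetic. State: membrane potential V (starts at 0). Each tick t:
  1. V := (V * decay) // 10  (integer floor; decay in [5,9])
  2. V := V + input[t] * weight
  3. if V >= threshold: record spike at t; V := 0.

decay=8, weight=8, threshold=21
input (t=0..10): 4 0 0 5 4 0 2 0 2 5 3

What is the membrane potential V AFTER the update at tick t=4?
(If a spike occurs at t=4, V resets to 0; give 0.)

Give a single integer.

t=0: input=4 -> V=0 FIRE
t=1: input=0 -> V=0
t=2: input=0 -> V=0
t=3: input=5 -> V=0 FIRE
t=4: input=4 -> V=0 FIRE
t=5: input=0 -> V=0
t=6: input=2 -> V=16
t=7: input=0 -> V=12
t=8: input=2 -> V=0 FIRE
t=9: input=5 -> V=0 FIRE
t=10: input=3 -> V=0 FIRE

Answer: 0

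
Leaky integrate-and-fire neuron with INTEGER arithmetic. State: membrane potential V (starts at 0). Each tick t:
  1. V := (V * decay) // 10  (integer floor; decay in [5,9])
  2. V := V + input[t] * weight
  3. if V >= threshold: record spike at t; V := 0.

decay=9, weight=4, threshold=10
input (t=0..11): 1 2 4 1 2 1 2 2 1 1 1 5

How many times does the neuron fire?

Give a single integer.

Answer: 6

Derivation:
t=0: input=1 -> V=4
t=1: input=2 -> V=0 FIRE
t=2: input=4 -> V=0 FIRE
t=3: input=1 -> V=4
t=4: input=2 -> V=0 FIRE
t=5: input=1 -> V=4
t=6: input=2 -> V=0 FIRE
t=7: input=2 -> V=8
t=8: input=1 -> V=0 FIRE
t=9: input=1 -> V=4
t=10: input=1 -> V=7
t=11: input=5 -> V=0 FIRE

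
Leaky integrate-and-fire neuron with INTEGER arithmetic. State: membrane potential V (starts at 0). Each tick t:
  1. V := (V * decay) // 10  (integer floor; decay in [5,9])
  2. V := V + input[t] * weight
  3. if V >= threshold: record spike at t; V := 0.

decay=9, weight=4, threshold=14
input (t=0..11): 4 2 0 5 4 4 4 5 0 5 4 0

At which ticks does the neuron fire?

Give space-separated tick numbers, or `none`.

Answer: 0 3 4 5 6 7 9 10

Derivation:
t=0: input=4 -> V=0 FIRE
t=1: input=2 -> V=8
t=2: input=0 -> V=7
t=3: input=5 -> V=0 FIRE
t=4: input=4 -> V=0 FIRE
t=5: input=4 -> V=0 FIRE
t=6: input=4 -> V=0 FIRE
t=7: input=5 -> V=0 FIRE
t=8: input=0 -> V=0
t=9: input=5 -> V=0 FIRE
t=10: input=4 -> V=0 FIRE
t=11: input=0 -> V=0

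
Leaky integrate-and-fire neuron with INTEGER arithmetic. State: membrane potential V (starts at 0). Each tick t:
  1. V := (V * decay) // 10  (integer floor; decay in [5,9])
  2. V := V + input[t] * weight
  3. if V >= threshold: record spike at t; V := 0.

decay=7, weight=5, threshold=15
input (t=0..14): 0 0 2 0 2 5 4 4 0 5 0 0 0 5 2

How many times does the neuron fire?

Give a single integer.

t=0: input=0 -> V=0
t=1: input=0 -> V=0
t=2: input=2 -> V=10
t=3: input=0 -> V=7
t=4: input=2 -> V=14
t=5: input=5 -> V=0 FIRE
t=6: input=4 -> V=0 FIRE
t=7: input=4 -> V=0 FIRE
t=8: input=0 -> V=0
t=9: input=5 -> V=0 FIRE
t=10: input=0 -> V=0
t=11: input=0 -> V=0
t=12: input=0 -> V=0
t=13: input=5 -> V=0 FIRE
t=14: input=2 -> V=10

Answer: 5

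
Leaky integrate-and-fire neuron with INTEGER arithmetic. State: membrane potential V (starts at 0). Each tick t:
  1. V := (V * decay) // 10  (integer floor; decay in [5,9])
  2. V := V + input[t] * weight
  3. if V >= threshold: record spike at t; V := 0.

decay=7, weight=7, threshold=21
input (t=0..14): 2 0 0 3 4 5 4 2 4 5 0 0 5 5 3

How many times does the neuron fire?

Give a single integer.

Answer: 9

Derivation:
t=0: input=2 -> V=14
t=1: input=0 -> V=9
t=2: input=0 -> V=6
t=3: input=3 -> V=0 FIRE
t=4: input=4 -> V=0 FIRE
t=5: input=5 -> V=0 FIRE
t=6: input=4 -> V=0 FIRE
t=7: input=2 -> V=14
t=8: input=4 -> V=0 FIRE
t=9: input=5 -> V=0 FIRE
t=10: input=0 -> V=0
t=11: input=0 -> V=0
t=12: input=5 -> V=0 FIRE
t=13: input=5 -> V=0 FIRE
t=14: input=3 -> V=0 FIRE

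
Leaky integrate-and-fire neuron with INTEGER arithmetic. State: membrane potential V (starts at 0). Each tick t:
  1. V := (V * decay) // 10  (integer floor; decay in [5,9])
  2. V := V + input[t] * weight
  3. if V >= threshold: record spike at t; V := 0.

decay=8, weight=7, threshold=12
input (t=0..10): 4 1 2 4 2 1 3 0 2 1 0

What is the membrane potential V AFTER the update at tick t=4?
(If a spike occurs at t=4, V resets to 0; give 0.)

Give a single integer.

t=0: input=4 -> V=0 FIRE
t=1: input=1 -> V=7
t=2: input=2 -> V=0 FIRE
t=3: input=4 -> V=0 FIRE
t=4: input=2 -> V=0 FIRE
t=5: input=1 -> V=7
t=6: input=3 -> V=0 FIRE
t=7: input=0 -> V=0
t=8: input=2 -> V=0 FIRE
t=9: input=1 -> V=7
t=10: input=0 -> V=5

Answer: 0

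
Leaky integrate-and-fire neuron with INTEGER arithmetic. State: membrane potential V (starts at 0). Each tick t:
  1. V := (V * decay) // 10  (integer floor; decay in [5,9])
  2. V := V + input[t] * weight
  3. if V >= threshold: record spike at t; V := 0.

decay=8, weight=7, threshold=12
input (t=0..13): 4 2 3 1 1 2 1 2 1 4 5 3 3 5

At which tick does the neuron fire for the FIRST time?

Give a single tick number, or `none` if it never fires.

t=0: input=4 -> V=0 FIRE
t=1: input=2 -> V=0 FIRE
t=2: input=3 -> V=0 FIRE
t=3: input=1 -> V=7
t=4: input=1 -> V=0 FIRE
t=5: input=2 -> V=0 FIRE
t=6: input=1 -> V=7
t=7: input=2 -> V=0 FIRE
t=8: input=1 -> V=7
t=9: input=4 -> V=0 FIRE
t=10: input=5 -> V=0 FIRE
t=11: input=3 -> V=0 FIRE
t=12: input=3 -> V=0 FIRE
t=13: input=5 -> V=0 FIRE

Answer: 0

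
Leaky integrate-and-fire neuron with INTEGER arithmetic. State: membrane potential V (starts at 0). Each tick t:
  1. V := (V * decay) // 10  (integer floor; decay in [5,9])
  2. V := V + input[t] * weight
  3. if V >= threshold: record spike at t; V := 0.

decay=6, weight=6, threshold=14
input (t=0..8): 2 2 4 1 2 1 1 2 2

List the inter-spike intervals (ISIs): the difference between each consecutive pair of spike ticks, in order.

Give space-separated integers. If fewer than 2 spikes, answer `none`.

Answer: 1 2 3

Derivation:
t=0: input=2 -> V=12
t=1: input=2 -> V=0 FIRE
t=2: input=4 -> V=0 FIRE
t=3: input=1 -> V=6
t=4: input=2 -> V=0 FIRE
t=5: input=1 -> V=6
t=6: input=1 -> V=9
t=7: input=2 -> V=0 FIRE
t=8: input=2 -> V=12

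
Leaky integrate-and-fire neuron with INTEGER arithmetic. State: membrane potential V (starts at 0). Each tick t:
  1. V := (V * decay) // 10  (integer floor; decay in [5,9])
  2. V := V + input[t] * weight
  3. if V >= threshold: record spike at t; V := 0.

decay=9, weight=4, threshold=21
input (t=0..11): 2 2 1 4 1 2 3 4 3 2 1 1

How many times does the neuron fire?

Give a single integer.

Answer: 3

Derivation:
t=0: input=2 -> V=8
t=1: input=2 -> V=15
t=2: input=1 -> V=17
t=3: input=4 -> V=0 FIRE
t=4: input=1 -> V=4
t=5: input=2 -> V=11
t=6: input=3 -> V=0 FIRE
t=7: input=4 -> V=16
t=8: input=3 -> V=0 FIRE
t=9: input=2 -> V=8
t=10: input=1 -> V=11
t=11: input=1 -> V=13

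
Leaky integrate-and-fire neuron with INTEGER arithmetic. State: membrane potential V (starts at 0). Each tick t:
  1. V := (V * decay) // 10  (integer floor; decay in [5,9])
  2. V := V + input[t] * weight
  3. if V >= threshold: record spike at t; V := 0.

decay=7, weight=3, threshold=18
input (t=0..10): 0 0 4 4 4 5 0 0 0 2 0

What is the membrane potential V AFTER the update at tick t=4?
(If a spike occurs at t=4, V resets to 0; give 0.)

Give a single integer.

Answer: 12

Derivation:
t=0: input=0 -> V=0
t=1: input=0 -> V=0
t=2: input=4 -> V=12
t=3: input=4 -> V=0 FIRE
t=4: input=4 -> V=12
t=5: input=5 -> V=0 FIRE
t=6: input=0 -> V=0
t=7: input=0 -> V=0
t=8: input=0 -> V=0
t=9: input=2 -> V=6
t=10: input=0 -> V=4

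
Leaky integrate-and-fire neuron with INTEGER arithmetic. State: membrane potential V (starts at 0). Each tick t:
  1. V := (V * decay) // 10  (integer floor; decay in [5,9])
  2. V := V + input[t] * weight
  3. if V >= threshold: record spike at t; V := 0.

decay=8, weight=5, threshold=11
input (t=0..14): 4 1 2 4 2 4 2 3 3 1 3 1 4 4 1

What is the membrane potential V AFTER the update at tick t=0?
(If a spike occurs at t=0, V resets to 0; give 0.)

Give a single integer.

Answer: 0

Derivation:
t=0: input=4 -> V=0 FIRE
t=1: input=1 -> V=5
t=2: input=2 -> V=0 FIRE
t=3: input=4 -> V=0 FIRE
t=4: input=2 -> V=10
t=5: input=4 -> V=0 FIRE
t=6: input=2 -> V=10
t=7: input=3 -> V=0 FIRE
t=8: input=3 -> V=0 FIRE
t=9: input=1 -> V=5
t=10: input=3 -> V=0 FIRE
t=11: input=1 -> V=5
t=12: input=4 -> V=0 FIRE
t=13: input=4 -> V=0 FIRE
t=14: input=1 -> V=5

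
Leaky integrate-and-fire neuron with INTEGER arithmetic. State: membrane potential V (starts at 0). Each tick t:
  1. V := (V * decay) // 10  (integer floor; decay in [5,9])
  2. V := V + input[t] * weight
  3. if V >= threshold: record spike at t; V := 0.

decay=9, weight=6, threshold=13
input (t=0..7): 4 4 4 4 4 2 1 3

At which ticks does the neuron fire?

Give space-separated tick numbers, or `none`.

t=0: input=4 -> V=0 FIRE
t=1: input=4 -> V=0 FIRE
t=2: input=4 -> V=0 FIRE
t=3: input=4 -> V=0 FIRE
t=4: input=4 -> V=0 FIRE
t=5: input=2 -> V=12
t=6: input=1 -> V=0 FIRE
t=7: input=3 -> V=0 FIRE

Answer: 0 1 2 3 4 6 7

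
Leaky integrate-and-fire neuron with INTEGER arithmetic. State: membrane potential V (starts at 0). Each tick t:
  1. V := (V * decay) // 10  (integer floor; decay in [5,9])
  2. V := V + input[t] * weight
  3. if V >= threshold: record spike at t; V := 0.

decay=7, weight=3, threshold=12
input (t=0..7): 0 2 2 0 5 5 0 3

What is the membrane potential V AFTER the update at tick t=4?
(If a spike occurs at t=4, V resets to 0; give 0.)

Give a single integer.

t=0: input=0 -> V=0
t=1: input=2 -> V=6
t=2: input=2 -> V=10
t=3: input=0 -> V=7
t=4: input=5 -> V=0 FIRE
t=5: input=5 -> V=0 FIRE
t=6: input=0 -> V=0
t=7: input=3 -> V=9

Answer: 0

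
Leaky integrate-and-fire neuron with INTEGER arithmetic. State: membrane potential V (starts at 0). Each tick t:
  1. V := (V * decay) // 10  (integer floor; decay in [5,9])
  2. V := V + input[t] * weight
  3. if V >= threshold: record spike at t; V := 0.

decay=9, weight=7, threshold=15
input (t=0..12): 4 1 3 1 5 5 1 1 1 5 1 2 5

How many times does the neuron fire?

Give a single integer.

Answer: 8

Derivation:
t=0: input=4 -> V=0 FIRE
t=1: input=1 -> V=7
t=2: input=3 -> V=0 FIRE
t=3: input=1 -> V=7
t=4: input=5 -> V=0 FIRE
t=5: input=5 -> V=0 FIRE
t=6: input=1 -> V=7
t=7: input=1 -> V=13
t=8: input=1 -> V=0 FIRE
t=9: input=5 -> V=0 FIRE
t=10: input=1 -> V=7
t=11: input=2 -> V=0 FIRE
t=12: input=5 -> V=0 FIRE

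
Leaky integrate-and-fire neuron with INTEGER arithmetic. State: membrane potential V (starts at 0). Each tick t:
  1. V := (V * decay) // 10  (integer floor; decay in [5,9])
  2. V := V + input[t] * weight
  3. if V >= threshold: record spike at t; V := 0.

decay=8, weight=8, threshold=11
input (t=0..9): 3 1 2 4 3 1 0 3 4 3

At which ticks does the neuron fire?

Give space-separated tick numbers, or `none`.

t=0: input=3 -> V=0 FIRE
t=1: input=1 -> V=8
t=2: input=2 -> V=0 FIRE
t=3: input=4 -> V=0 FIRE
t=4: input=3 -> V=0 FIRE
t=5: input=1 -> V=8
t=6: input=0 -> V=6
t=7: input=3 -> V=0 FIRE
t=8: input=4 -> V=0 FIRE
t=9: input=3 -> V=0 FIRE

Answer: 0 2 3 4 7 8 9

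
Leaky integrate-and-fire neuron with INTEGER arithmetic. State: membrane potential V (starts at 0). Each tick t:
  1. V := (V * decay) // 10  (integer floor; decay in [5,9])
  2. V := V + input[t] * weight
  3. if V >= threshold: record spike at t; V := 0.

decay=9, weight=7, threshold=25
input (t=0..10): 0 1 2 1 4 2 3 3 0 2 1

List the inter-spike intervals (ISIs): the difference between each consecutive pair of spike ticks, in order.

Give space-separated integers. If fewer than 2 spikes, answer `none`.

Answer: 1 2 3

Derivation:
t=0: input=0 -> V=0
t=1: input=1 -> V=7
t=2: input=2 -> V=20
t=3: input=1 -> V=0 FIRE
t=4: input=4 -> V=0 FIRE
t=5: input=2 -> V=14
t=6: input=3 -> V=0 FIRE
t=7: input=3 -> V=21
t=8: input=0 -> V=18
t=9: input=2 -> V=0 FIRE
t=10: input=1 -> V=7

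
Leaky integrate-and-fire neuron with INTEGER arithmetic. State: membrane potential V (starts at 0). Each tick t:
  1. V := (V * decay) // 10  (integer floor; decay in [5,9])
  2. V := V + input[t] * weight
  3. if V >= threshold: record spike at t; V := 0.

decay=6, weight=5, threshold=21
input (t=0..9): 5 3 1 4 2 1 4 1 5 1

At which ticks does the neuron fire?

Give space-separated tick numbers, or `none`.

t=0: input=5 -> V=0 FIRE
t=1: input=3 -> V=15
t=2: input=1 -> V=14
t=3: input=4 -> V=0 FIRE
t=4: input=2 -> V=10
t=5: input=1 -> V=11
t=6: input=4 -> V=0 FIRE
t=7: input=1 -> V=5
t=8: input=5 -> V=0 FIRE
t=9: input=1 -> V=5

Answer: 0 3 6 8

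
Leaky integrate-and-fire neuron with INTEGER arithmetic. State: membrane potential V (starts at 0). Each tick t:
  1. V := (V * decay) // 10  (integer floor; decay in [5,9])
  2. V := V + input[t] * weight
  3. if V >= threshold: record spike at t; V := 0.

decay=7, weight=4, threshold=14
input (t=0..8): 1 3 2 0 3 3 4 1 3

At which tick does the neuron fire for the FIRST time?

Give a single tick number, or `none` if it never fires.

Answer: 1

Derivation:
t=0: input=1 -> V=4
t=1: input=3 -> V=0 FIRE
t=2: input=2 -> V=8
t=3: input=0 -> V=5
t=4: input=3 -> V=0 FIRE
t=5: input=3 -> V=12
t=6: input=4 -> V=0 FIRE
t=7: input=1 -> V=4
t=8: input=3 -> V=0 FIRE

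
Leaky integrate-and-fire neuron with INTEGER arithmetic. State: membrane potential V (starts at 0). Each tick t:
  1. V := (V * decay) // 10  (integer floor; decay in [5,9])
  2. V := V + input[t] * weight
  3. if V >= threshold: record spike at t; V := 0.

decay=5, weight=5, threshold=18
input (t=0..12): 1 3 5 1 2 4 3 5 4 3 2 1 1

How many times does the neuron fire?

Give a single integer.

t=0: input=1 -> V=5
t=1: input=3 -> V=17
t=2: input=5 -> V=0 FIRE
t=3: input=1 -> V=5
t=4: input=2 -> V=12
t=5: input=4 -> V=0 FIRE
t=6: input=3 -> V=15
t=7: input=5 -> V=0 FIRE
t=8: input=4 -> V=0 FIRE
t=9: input=3 -> V=15
t=10: input=2 -> V=17
t=11: input=1 -> V=13
t=12: input=1 -> V=11

Answer: 4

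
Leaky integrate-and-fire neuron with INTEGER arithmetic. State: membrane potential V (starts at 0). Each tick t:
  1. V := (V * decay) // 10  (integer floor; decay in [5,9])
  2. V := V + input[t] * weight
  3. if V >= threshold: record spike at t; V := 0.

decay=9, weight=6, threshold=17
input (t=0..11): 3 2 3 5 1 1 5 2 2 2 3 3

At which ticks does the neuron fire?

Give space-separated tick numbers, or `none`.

t=0: input=3 -> V=0 FIRE
t=1: input=2 -> V=12
t=2: input=3 -> V=0 FIRE
t=3: input=5 -> V=0 FIRE
t=4: input=1 -> V=6
t=5: input=1 -> V=11
t=6: input=5 -> V=0 FIRE
t=7: input=2 -> V=12
t=8: input=2 -> V=0 FIRE
t=9: input=2 -> V=12
t=10: input=3 -> V=0 FIRE
t=11: input=3 -> V=0 FIRE

Answer: 0 2 3 6 8 10 11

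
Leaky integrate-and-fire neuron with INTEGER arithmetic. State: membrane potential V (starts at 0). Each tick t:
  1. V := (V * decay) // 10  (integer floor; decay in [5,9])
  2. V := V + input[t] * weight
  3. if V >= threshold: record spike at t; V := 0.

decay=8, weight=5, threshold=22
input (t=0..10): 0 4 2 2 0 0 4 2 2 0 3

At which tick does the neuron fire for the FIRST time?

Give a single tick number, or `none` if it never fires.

t=0: input=0 -> V=0
t=1: input=4 -> V=20
t=2: input=2 -> V=0 FIRE
t=3: input=2 -> V=10
t=4: input=0 -> V=8
t=5: input=0 -> V=6
t=6: input=4 -> V=0 FIRE
t=7: input=2 -> V=10
t=8: input=2 -> V=18
t=9: input=0 -> V=14
t=10: input=3 -> V=0 FIRE

Answer: 2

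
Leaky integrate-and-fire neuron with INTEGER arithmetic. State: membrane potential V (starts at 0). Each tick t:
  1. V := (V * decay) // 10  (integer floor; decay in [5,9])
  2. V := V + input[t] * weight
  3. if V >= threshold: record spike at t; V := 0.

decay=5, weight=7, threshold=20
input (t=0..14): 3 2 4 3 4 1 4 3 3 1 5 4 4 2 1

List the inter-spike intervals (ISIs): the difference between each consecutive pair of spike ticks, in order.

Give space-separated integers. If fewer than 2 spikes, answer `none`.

Answer: 2 1 1 2 1 1 2 1 1

Derivation:
t=0: input=3 -> V=0 FIRE
t=1: input=2 -> V=14
t=2: input=4 -> V=0 FIRE
t=3: input=3 -> V=0 FIRE
t=4: input=4 -> V=0 FIRE
t=5: input=1 -> V=7
t=6: input=4 -> V=0 FIRE
t=7: input=3 -> V=0 FIRE
t=8: input=3 -> V=0 FIRE
t=9: input=1 -> V=7
t=10: input=5 -> V=0 FIRE
t=11: input=4 -> V=0 FIRE
t=12: input=4 -> V=0 FIRE
t=13: input=2 -> V=14
t=14: input=1 -> V=14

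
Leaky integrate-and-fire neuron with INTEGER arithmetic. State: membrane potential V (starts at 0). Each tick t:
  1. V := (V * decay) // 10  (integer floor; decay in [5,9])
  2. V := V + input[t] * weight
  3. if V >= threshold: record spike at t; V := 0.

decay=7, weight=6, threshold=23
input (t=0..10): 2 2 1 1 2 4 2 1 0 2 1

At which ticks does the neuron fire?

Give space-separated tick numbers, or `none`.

Answer: 4 5

Derivation:
t=0: input=2 -> V=12
t=1: input=2 -> V=20
t=2: input=1 -> V=20
t=3: input=1 -> V=20
t=4: input=2 -> V=0 FIRE
t=5: input=4 -> V=0 FIRE
t=6: input=2 -> V=12
t=7: input=1 -> V=14
t=8: input=0 -> V=9
t=9: input=2 -> V=18
t=10: input=1 -> V=18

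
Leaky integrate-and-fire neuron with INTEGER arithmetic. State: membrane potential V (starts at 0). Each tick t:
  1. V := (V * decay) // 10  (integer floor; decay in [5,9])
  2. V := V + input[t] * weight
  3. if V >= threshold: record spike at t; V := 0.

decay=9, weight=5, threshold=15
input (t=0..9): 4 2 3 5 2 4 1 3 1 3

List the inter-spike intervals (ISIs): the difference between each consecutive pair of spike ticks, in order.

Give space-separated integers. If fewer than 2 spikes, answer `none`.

t=0: input=4 -> V=0 FIRE
t=1: input=2 -> V=10
t=2: input=3 -> V=0 FIRE
t=3: input=5 -> V=0 FIRE
t=4: input=2 -> V=10
t=5: input=4 -> V=0 FIRE
t=6: input=1 -> V=5
t=7: input=3 -> V=0 FIRE
t=8: input=1 -> V=5
t=9: input=3 -> V=0 FIRE

Answer: 2 1 2 2 2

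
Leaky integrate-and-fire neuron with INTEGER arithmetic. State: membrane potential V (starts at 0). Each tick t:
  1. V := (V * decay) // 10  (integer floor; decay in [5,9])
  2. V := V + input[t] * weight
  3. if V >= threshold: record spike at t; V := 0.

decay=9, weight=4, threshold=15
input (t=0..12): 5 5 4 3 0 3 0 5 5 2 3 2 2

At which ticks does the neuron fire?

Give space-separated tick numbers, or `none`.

t=0: input=5 -> V=0 FIRE
t=1: input=5 -> V=0 FIRE
t=2: input=4 -> V=0 FIRE
t=3: input=3 -> V=12
t=4: input=0 -> V=10
t=5: input=3 -> V=0 FIRE
t=6: input=0 -> V=0
t=7: input=5 -> V=0 FIRE
t=8: input=5 -> V=0 FIRE
t=9: input=2 -> V=8
t=10: input=3 -> V=0 FIRE
t=11: input=2 -> V=8
t=12: input=2 -> V=0 FIRE

Answer: 0 1 2 5 7 8 10 12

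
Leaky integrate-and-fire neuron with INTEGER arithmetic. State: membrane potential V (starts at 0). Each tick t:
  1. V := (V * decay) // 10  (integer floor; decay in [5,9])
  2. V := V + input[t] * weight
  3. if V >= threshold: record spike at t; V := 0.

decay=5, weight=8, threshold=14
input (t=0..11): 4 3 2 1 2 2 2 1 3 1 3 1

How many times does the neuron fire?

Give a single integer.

t=0: input=4 -> V=0 FIRE
t=1: input=3 -> V=0 FIRE
t=2: input=2 -> V=0 FIRE
t=3: input=1 -> V=8
t=4: input=2 -> V=0 FIRE
t=5: input=2 -> V=0 FIRE
t=6: input=2 -> V=0 FIRE
t=7: input=1 -> V=8
t=8: input=3 -> V=0 FIRE
t=9: input=1 -> V=8
t=10: input=3 -> V=0 FIRE
t=11: input=1 -> V=8

Answer: 8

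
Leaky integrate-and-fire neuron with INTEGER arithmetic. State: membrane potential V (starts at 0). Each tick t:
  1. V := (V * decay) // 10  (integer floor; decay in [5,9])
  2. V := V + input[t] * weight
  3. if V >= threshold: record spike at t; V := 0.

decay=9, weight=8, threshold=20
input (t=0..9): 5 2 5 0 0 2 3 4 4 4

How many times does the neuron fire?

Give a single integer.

t=0: input=5 -> V=0 FIRE
t=1: input=2 -> V=16
t=2: input=5 -> V=0 FIRE
t=3: input=0 -> V=0
t=4: input=0 -> V=0
t=5: input=2 -> V=16
t=6: input=3 -> V=0 FIRE
t=7: input=4 -> V=0 FIRE
t=8: input=4 -> V=0 FIRE
t=9: input=4 -> V=0 FIRE

Answer: 6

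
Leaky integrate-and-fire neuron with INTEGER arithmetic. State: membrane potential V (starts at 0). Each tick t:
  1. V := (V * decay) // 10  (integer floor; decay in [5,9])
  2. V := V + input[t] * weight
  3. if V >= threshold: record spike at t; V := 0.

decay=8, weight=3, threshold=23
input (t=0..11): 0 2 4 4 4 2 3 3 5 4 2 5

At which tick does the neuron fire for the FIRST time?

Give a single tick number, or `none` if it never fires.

Answer: 3

Derivation:
t=0: input=0 -> V=0
t=1: input=2 -> V=6
t=2: input=4 -> V=16
t=3: input=4 -> V=0 FIRE
t=4: input=4 -> V=12
t=5: input=2 -> V=15
t=6: input=3 -> V=21
t=7: input=3 -> V=0 FIRE
t=8: input=5 -> V=15
t=9: input=4 -> V=0 FIRE
t=10: input=2 -> V=6
t=11: input=5 -> V=19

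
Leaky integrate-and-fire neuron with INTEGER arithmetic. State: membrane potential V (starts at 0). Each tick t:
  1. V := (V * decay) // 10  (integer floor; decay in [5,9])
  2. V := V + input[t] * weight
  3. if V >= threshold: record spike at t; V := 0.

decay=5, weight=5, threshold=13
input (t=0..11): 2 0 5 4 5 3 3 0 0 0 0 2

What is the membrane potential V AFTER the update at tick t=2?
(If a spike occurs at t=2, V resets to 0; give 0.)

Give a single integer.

t=0: input=2 -> V=10
t=1: input=0 -> V=5
t=2: input=5 -> V=0 FIRE
t=3: input=4 -> V=0 FIRE
t=4: input=5 -> V=0 FIRE
t=5: input=3 -> V=0 FIRE
t=6: input=3 -> V=0 FIRE
t=7: input=0 -> V=0
t=8: input=0 -> V=0
t=9: input=0 -> V=0
t=10: input=0 -> V=0
t=11: input=2 -> V=10

Answer: 0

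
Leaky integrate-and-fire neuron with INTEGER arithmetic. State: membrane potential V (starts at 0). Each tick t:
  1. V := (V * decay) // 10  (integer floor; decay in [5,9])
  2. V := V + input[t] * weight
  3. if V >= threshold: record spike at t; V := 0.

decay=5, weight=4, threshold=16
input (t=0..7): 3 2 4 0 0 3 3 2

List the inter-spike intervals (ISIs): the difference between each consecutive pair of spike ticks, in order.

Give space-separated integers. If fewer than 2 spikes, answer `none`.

t=0: input=3 -> V=12
t=1: input=2 -> V=14
t=2: input=4 -> V=0 FIRE
t=3: input=0 -> V=0
t=4: input=0 -> V=0
t=5: input=3 -> V=12
t=6: input=3 -> V=0 FIRE
t=7: input=2 -> V=8

Answer: 4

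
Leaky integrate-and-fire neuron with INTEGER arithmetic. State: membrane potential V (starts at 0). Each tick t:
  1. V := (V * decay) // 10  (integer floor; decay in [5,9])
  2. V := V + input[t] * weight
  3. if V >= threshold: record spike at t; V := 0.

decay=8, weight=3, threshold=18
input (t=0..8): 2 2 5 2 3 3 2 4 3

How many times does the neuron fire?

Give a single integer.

Answer: 3

Derivation:
t=0: input=2 -> V=6
t=1: input=2 -> V=10
t=2: input=5 -> V=0 FIRE
t=3: input=2 -> V=6
t=4: input=3 -> V=13
t=5: input=3 -> V=0 FIRE
t=6: input=2 -> V=6
t=7: input=4 -> V=16
t=8: input=3 -> V=0 FIRE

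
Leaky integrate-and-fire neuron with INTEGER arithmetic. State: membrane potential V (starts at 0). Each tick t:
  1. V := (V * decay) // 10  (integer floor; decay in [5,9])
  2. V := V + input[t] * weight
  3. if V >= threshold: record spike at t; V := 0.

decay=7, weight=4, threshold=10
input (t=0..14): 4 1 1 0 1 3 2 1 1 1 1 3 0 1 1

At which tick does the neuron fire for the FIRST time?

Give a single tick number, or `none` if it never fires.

t=0: input=4 -> V=0 FIRE
t=1: input=1 -> V=4
t=2: input=1 -> V=6
t=3: input=0 -> V=4
t=4: input=1 -> V=6
t=5: input=3 -> V=0 FIRE
t=6: input=2 -> V=8
t=7: input=1 -> V=9
t=8: input=1 -> V=0 FIRE
t=9: input=1 -> V=4
t=10: input=1 -> V=6
t=11: input=3 -> V=0 FIRE
t=12: input=0 -> V=0
t=13: input=1 -> V=4
t=14: input=1 -> V=6

Answer: 0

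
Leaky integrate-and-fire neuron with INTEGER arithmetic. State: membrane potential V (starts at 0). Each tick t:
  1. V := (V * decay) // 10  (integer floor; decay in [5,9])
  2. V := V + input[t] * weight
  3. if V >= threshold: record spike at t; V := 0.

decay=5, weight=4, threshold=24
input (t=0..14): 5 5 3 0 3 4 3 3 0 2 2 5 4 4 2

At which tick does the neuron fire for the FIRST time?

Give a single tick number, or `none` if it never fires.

Answer: 1

Derivation:
t=0: input=5 -> V=20
t=1: input=5 -> V=0 FIRE
t=2: input=3 -> V=12
t=3: input=0 -> V=6
t=4: input=3 -> V=15
t=5: input=4 -> V=23
t=6: input=3 -> V=23
t=7: input=3 -> V=23
t=8: input=0 -> V=11
t=9: input=2 -> V=13
t=10: input=2 -> V=14
t=11: input=5 -> V=0 FIRE
t=12: input=4 -> V=16
t=13: input=4 -> V=0 FIRE
t=14: input=2 -> V=8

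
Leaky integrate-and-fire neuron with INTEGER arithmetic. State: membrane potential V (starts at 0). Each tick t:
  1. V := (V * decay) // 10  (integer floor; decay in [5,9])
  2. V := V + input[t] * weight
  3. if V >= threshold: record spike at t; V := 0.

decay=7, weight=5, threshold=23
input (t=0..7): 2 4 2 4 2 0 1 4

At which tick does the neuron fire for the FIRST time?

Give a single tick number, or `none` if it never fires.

t=0: input=2 -> V=10
t=1: input=4 -> V=0 FIRE
t=2: input=2 -> V=10
t=3: input=4 -> V=0 FIRE
t=4: input=2 -> V=10
t=5: input=0 -> V=7
t=6: input=1 -> V=9
t=7: input=4 -> V=0 FIRE

Answer: 1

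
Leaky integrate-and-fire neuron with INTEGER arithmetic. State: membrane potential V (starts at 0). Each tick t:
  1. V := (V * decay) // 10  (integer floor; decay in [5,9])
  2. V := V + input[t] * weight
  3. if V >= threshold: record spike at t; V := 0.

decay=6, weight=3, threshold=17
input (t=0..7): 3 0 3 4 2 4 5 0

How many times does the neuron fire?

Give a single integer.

t=0: input=3 -> V=9
t=1: input=0 -> V=5
t=2: input=3 -> V=12
t=3: input=4 -> V=0 FIRE
t=4: input=2 -> V=6
t=5: input=4 -> V=15
t=6: input=5 -> V=0 FIRE
t=7: input=0 -> V=0

Answer: 2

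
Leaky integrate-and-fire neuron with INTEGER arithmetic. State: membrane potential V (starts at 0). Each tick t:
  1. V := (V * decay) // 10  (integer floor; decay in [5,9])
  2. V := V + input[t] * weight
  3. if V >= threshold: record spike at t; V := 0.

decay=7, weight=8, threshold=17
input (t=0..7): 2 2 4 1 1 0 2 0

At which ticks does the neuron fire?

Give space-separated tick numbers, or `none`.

Answer: 1 2 6

Derivation:
t=0: input=2 -> V=16
t=1: input=2 -> V=0 FIRE
t=2: input=4 -> V=0 FIRE
t=3: input=1 -> V=8
t=4: input=1 -> V=13
t=5: input=0 -> V=9
t=6: input=2 -> V=0 FIRE
t=7: input=0 -> V=0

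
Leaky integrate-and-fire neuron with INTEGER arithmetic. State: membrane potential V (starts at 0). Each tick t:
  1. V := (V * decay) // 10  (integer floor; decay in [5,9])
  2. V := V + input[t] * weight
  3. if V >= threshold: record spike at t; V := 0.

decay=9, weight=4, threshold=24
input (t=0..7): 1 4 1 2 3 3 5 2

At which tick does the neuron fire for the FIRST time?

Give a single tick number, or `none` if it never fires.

t=0: input=1 -> V=4
t=1: input=4 -> V=19
t=2: input=1 -> V=21
t=3: input=2 -> V=0 FIRE
t=4: input=3 -> V=12
t=5: input=3 -> V=22
t=6: input=5 -> V=0 FIRE
t=7: input=2 -> V=8

Answer: 3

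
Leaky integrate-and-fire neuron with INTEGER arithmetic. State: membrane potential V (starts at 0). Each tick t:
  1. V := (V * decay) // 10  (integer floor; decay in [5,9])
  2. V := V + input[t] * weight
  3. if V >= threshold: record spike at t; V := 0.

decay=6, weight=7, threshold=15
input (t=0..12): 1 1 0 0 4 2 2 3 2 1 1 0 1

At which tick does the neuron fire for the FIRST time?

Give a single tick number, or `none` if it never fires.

Answer: 4

Derivation:
t=0: input=1 -> V=7
t=1: input=1 -> V=11
t=2: input=0 -> V=6
t=3: input=0 -> V=3
t=4: input=4 -> V=0 FIRE
t=5: input=2 -> V=14
t=6: input=2 -> V=0 FIRE
t=7: input=3 -> V=0 FIRE
t=8: input=2 -> V=14
t=9: input=1 -> V=0 FIRE
t=10: input=1 -> V=7
t=11: input=0 -> V=4
t=12: input=1 -> V=9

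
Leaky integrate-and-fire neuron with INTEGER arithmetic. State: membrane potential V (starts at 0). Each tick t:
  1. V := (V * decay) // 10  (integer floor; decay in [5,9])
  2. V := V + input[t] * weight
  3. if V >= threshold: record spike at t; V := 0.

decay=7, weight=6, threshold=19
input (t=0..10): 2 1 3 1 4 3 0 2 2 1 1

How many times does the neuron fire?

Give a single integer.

Answer: 3

Derivation:
t=0: input=2 -> V=12
t=1: input=1 -> V=14
t=2: input=3 -> V=0 FIRE
t=3: input=1 -> V=6
t=4: input=4 -> V=0 FIRE
t=5: input=3 -> V=18
t=6: input=0 -> V=12
t=7: input=2 -> V=0 FIRE
t=8: input=2 -> V=12
t=9: input=1 -> V=14
t=10: input=1 -> V=15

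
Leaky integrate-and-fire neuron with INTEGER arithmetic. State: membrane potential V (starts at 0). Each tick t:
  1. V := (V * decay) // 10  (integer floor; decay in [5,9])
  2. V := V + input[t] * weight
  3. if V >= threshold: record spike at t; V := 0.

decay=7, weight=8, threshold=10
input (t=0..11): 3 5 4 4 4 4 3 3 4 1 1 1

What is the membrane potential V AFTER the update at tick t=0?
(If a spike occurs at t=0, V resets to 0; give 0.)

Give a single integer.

Answer: 0

Derivation:
t=0: input=3 -> V=0 FIRE
t=1: input=5 -> V=0 FIRE
t=2: input=4 -> V=0 FIRE
t=3: input=4 -> V=0 FIRE
t=4: input=4 -> V=0 FIRE
t=5: input=4 -> V=0 FIRE
t=6: input=3 -> V=0 FIRE
t=7: input=3 -> V=0 FIRE
t=8: input=4 -> V=0 FIRE
t=9: input=1 -> V=8
t=10: input=1 -> V=0 FIRE
t=11: input=1 -> V=8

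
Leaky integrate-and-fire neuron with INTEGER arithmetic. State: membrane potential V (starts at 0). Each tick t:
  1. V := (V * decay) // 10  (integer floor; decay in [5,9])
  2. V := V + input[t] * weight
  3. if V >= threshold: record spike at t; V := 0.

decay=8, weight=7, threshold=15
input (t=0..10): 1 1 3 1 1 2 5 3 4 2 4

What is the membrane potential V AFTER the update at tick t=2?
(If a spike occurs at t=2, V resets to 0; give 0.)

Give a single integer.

t=0: input=1 -> V=7
t=1: input=1 -> V=12
t=2: input=3 -> V=0 FIRE
t=3: input=1 -> V=7
t=4: input=1 -> V=12
t=5: input=2 -> V=0 FIRE
t=6: input=5 -> V=0 FIRE
t=7: input=3 -> V=0 FIRE
t=8: input=4 -> V=0 FIRE
t=9: input=2 -> V=14
t=10: input=4 -> V=0 FIRE

Answer: 0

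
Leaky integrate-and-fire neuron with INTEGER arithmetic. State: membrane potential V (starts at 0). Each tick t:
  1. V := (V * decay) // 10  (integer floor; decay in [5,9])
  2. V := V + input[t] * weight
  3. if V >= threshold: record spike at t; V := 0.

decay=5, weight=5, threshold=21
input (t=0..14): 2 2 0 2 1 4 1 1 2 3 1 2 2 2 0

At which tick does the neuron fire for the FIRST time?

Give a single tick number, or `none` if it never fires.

Answer: 5

Derivation:
t=0: input=2 -> V=10
t=1: input=2 -> V=15
t=2: input=0 -> V=7
t=3: input=2 -> V=13
t=4: input=1 -> V=11
t=5: input=4 -> V=0 FIRE
t=6: input=1 -> V=5
t=7: input=1 -> V=7
t=8: input=2 -> V=13
t=9: input=3 -> V=0 FIRE
t=10: input=1 -> V=5
t=11: input=2 -> V=12
t=12: input=2 -> V=16
t=13: input=2 -> V=18
t=14: input=0 -> V=9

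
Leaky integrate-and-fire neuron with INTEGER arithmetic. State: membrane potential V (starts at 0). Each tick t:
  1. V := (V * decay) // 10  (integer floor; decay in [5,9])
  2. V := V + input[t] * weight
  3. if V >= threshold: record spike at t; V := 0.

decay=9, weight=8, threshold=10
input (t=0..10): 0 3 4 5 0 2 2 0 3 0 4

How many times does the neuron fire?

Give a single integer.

t=0: input=0 -> V=0
t=1: input=3 -> V=0 FIRE
t=2: input=4 -> V=0 FIRE
t=3: input=5 -> V=0 FIRE
t=4: input=0 -> V=0
t=5: input=2 -> V=0 FIRE
t=6: input=2 -> V=0 FIRE
t=7: input=0 -> V=0
t=8: input=3 -> V=0 FIRE
t=9: input=0 -> V=0
t=10: input=4 -> V=0 FIRE

Answer: 7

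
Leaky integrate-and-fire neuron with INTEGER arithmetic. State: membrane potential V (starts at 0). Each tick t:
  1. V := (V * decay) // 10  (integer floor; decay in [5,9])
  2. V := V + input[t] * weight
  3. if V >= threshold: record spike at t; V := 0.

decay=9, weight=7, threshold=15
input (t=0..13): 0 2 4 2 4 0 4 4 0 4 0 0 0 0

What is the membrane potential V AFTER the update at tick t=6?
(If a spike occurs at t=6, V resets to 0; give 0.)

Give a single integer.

t=0: input=0 -> V=0
t=1: input=2 -> V=14
t=2: input=4 -> V=0 FIRE
t=3: input=2 -> V=14
t=4: input=4 -> V=0 FIRE
t=5: input=0 -> V=0
t=6: input=4 -> V=0 FIRE
t=7: input=4 -> V=0 FIRE
t=8: input=0 -> V=0
t=9: input=4 -> V=0 FIRE
t=10: input=0 -> V=0
t=11: input=0 -> V=0
t=12: input=0 -> V=0
t=13: input=0 -> V=0

Answer: 0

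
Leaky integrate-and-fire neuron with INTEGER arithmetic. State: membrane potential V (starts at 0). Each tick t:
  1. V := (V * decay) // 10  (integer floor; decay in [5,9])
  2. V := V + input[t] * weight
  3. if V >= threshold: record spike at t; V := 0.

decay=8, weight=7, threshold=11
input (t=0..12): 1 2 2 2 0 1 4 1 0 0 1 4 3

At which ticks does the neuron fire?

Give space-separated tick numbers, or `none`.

Answer: 1 2 3 6 11 12

Derivation:
t=0: input=1 -> V=7
t=1: input=2 -> V=0 FIRE
t=2: input=2 -> V=0 FIRE
t=3: input=2 -> V=0 FIRE
t=4: input=0 -> V=0
t=5: input=1 -> V=7
t=6: input=4 -> V=0 FIRE
t=7: input=1 -> V=7
t=8: input=0 -> V=5
t=9: input=0 -> V=4
t=10: input=1 -> V=10
t=11: input=4 -> V=0 FIRE
t=12: input=3 -> V=0 FIRE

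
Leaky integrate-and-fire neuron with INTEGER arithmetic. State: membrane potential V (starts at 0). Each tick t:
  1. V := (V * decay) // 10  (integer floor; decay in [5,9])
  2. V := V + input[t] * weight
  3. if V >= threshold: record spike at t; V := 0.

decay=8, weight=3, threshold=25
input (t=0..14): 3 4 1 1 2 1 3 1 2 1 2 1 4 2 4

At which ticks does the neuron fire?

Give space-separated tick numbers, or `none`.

t=0: input=3 -> V=9
t=1: input=4 -> V=19
t=2: input=1 -> V=18
t=3: input=1 -> V=17
t=4: input=2 -> V=19
t=5: input=1 -> V=18
t=6: input=3 -> V=23
t=7: input=1 -> V=21
t=8: input=2 -> V=22
t=9: input=1 -> V=20
t=10: input=2 -> V=22
t=11: input=1 -> V=20
t=12: input=4 -> V=0 FIRE
t=13: input=2 -> V=6
t=14: input=4 -> V=16

Answer: 12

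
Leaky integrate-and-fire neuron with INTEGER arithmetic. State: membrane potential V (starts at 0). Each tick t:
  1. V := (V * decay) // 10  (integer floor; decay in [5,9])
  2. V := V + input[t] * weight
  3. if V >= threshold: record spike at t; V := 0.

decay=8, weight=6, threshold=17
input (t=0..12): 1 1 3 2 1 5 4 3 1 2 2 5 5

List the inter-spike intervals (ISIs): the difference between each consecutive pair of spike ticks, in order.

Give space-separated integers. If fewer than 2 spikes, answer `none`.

Answer: 3 1 1 3 1 1

Derivation:
t=0: input=1 -> V=6
t=1: input=1 -> V=10
t=2: input=3 -> V=0 FIRE
t=3: input=2 -> V=12
t=4: input=1 -> V=15
t=5: input=5 -> V=0 FIRE
t=6: input=4 -> V=0 FIRE
t=7: input=3 -> V=0 FIRE
t=8: input=1 -> V=6
t=9: input=2 -> V=16
t=10: input=2 -> V=0 FIRE
t=11: input=5 -> V=0 FIRE
t=12: input=5 -> V=0 FIRE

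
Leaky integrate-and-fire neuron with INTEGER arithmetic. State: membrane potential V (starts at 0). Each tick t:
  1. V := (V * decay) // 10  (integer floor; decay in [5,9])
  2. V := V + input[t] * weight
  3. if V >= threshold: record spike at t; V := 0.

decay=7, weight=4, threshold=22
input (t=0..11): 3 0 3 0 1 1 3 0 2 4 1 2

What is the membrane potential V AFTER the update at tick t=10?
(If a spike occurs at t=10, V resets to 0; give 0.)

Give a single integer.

Answer: 4

Derivation:
t=0: input=3 -> V=12
t=1: input=0 -> V=8
t=2: input=3 -> V=17
t=3: input=0 -> V=11
t=4: input=1 -> V=11
t=5: input=1 -> V=11
t=6: input=3 -> V=19
t=7: input=0 -> V=13
t=8: input=2 -> V=17
t=9: input=4 -> V=0 FIRE
t=10: input=1 -> V=4
t=11: input=2 -> V=10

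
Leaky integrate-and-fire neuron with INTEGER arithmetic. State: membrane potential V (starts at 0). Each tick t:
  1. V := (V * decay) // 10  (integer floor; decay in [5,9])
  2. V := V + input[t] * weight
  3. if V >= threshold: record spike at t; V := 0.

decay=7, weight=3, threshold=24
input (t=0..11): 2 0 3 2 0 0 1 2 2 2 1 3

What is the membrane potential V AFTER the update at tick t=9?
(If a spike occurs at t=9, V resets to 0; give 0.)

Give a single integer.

t=0: input=2 -> V=6
t=1: input=0 -> V=4
t=2: input=3 -> V=11
t=3: input=2 -> V=13
t=4: input=0 -> V=9
t=5: input=0 -> V=6
t=6: input=1 -> V=7
t=7: input=2 -> V=10
t=8: input=2 -> V=13
t=9: input=2 -> V=15
t=10: input=1 -> V=13
t=11: input=3 -> V=18

Answer: 15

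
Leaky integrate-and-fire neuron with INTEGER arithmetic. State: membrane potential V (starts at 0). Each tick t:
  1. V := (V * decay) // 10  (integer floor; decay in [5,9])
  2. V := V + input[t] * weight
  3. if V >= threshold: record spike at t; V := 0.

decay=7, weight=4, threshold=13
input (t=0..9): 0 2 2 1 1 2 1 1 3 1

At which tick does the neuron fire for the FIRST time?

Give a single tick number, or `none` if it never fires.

t=0: input=0 -> V=0
t=1: input=2 -> V=8
t=2: input=2 -> V=0 FIRE
t=3: input=1 -> V=4
t=4: input=1 -> V=6
t=5: input=2 -> V=12
t=6: input=1 -> V=12
t=7: input=1 -> V=12
t=8: input=3 -> V=0 FIRE
t=9: input=1 -> V=4

Answer: 2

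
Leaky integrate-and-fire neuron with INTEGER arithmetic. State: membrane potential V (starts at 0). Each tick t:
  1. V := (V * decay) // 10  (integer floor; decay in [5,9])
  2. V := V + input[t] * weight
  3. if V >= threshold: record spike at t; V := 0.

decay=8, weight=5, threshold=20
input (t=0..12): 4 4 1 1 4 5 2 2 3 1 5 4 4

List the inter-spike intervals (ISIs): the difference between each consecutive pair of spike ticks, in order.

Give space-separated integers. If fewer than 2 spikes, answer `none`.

t=0: input=4 -> V=0 FIRE
t=1: input=4 -> V=0 FIRE
t=2: input=1 -> V=5
t=3: input=1 -> V=9
t=4: input=4 -> V=0 FIRE
t=5: input=5 -> V=0 FIRE
t=6: input=2 -> V=10
t=7: input=2 -> V=18
t=8: input=3 -> V=0 FIRE
t=9: input=1 -> V=5
t=10: input=5 -> V=0 FIRE
t=11: input=4 -> V=0 FIRE
t=12: input=4 -> V=0 FIRE

Answer: 1 3 1 3 2 1 1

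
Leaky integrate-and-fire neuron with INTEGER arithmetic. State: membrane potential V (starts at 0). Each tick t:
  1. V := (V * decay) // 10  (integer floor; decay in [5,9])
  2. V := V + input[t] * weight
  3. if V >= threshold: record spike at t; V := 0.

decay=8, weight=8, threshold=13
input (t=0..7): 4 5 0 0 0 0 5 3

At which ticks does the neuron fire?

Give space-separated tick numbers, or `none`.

Answer: 0 1 6 7

Derivation:
t=0: input=4 -> V=0 FIRE
t=1: input=5 -> V=0 FIRE
t=2: input=0 -> V=0
t=3: input=0 -> V=0
t=4: input=0 -> V=0
t=5: input=0 -> V=0
t=6: input=5 -> V=0 FIRE
t=7: input=3 -> V=0 FIRE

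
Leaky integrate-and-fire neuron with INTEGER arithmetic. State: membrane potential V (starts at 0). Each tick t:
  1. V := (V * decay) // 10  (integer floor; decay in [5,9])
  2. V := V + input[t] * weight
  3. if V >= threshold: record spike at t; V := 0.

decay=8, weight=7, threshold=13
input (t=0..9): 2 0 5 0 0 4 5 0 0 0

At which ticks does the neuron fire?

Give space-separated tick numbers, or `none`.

Answer: 0 2 5 6

Derivation:
t=0: input=2 -> V=0 FIRE
t=1: input=0 -> V=0
t=2: input=5 -> V=0 FIRE
t=3: input=0 -> V=0
t=4: input=0 -> V=0
t=5: input=4 -> V=0 FIRE
t=6: input=5 -> V=0 FIRE
t=7: input=0 -> V=0
t=8: input=0 -> V=0
t=9: input=0 -> V=0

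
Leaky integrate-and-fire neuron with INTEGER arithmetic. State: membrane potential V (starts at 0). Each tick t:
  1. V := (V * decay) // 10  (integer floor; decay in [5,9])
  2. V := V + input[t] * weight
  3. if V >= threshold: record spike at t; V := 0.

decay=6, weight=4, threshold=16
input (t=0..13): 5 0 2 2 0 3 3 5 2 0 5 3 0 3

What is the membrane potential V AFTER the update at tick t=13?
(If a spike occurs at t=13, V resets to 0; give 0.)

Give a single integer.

Answer: 0

Derivation:
t=0: input=5 -> V=0 FIRE
t=1: input=0 -> V=0
t=2: input=2 -> V=8
t=3: input=2 -> V=12
t=4: input=0 -> V=7
t=5: input=3 -> V=0 FIRE
t=6: input=3 -> V=12
t=7: input=5 -> V=0 FIRE
t=8: input=2 -> V=8
t=9: input=0 -> V=4
t=10: input=5 -> V=0 FIRE
t=11: input=3 -> V=12
t=12: input=0 -> V=7
t=13: input=3 -> V=0 FIRE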